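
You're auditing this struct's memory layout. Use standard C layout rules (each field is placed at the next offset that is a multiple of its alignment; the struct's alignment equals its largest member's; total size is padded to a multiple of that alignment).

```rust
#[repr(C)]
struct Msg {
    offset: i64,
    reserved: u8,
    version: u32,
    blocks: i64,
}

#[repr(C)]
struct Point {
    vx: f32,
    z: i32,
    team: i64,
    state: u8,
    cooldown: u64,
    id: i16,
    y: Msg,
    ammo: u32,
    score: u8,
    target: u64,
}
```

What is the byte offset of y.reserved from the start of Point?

Msg: 0..8  offset  (8B, 8-aligned); 8..9  reserved  (1B, 1-aligned); 9..12  -- padding (3B); 12..16  version  (4B, 4-aligned); 16..24  blocks  (8B, 8-aligned); sizeof = 24, alignof = 8
0..4  vx  (4B, 4-aligned)
4..8  z  (4B, 4-aligned)
8..16  team  (8B, 8-aligned)
16..17  state  (1B, 1-aligned)
17..24  -- padding (7B)
24..32  cooldown  (8B, 8-aligned)
32..34  id  (2B, 2-aligned)
34..40  -- padding (6B)
40..64  y  (24B, 8-aligned)
within Msg: reserved at 8
40 + 8 = 48

48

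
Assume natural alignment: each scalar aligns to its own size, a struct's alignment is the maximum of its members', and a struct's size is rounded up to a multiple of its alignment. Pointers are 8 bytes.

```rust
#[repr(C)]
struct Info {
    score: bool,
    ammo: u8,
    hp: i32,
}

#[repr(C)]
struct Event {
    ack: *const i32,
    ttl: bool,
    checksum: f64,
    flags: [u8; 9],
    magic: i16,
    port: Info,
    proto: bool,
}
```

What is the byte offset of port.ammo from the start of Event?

Info: score at 0 (size 1, align 1) → ends 1; ammo at 1 (size 1, align 1) → ends 2; pad 2 to align 4 for hp; hp at 4 (size 4, align 4) → ends 8; total 8 bytes, alignment 4
ack at 0 (size 8, align 8) → ends 8
ttl at 8 (size 1, align 1) → ends 9
pad 7 to align 8 for checksum
checksum at 16 (size 8, align 8) → ends 24
flags at 24 (size 9, align 1) → ends 33
pad 1 to align 2 for magic
magic at 34 (size 2, align 2) → ends 36
port at 36 (size 8, align 4) → ends 44
within Info: ammo at 1
36 + 1 = 37

37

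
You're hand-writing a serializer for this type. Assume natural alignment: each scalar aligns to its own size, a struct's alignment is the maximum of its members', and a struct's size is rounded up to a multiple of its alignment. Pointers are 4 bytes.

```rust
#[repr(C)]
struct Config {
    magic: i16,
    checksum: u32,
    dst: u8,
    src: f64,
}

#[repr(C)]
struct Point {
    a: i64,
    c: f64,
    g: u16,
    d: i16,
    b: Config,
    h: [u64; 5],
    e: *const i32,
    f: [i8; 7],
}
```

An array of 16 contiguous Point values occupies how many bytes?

Config: 0..2  magic  (2B, 2-aligned); 2..4  -- padding (2B); 4..8  checksum  (4B, 4-aligned); 8..9  dst  (1B, 1-aligned); 9..16  -- padding (7B); 16..24  src  (8B, 8-aligned); sizeof = 24, alignof = 8
0..8  a  (8B, 8-aligned)
8..16  c  (8B, 8-aligned)
16..18  g  (2B, 2-aligned)
18..20  d  (2B, 2-aligned)
20..24  -- padding (4B)
24..48  b  (24B, 8-aligned)
48..88  h  (40B, 8-aligned)
88..92  e  (4B, 4-aligned)
92..99  f  (7B, 1-aligned)
99..104  -- tail padding (5B)
sizeof = 104, alignof = 8
array of 16: 16 × 104 = 1664

1664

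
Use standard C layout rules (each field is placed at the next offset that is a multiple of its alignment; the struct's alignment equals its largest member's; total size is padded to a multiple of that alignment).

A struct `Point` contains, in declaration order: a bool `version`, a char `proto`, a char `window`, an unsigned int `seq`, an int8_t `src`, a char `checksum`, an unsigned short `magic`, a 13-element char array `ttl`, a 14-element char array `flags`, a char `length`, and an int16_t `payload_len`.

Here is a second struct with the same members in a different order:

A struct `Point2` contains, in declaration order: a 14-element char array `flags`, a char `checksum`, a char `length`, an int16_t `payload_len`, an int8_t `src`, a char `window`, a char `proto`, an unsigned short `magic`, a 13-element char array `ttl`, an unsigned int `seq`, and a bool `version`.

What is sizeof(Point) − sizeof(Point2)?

-4

0..1  version  (1B, 1-aligned)
1..2  proto  (1B, 1-aligned)
2..3  window  (1B, 1-aligned)
3..4  -- padding (1B)
4..8  seq  (4B, 4-aligned)
8..9  src  (1B, 1-aligned)
9..10  checksum  (1B, 1-aligned)
10..12  magic  (2B, 2-aligned)
12..25  ttl  (13B, 1-aligned)
25..39  flags  (14B, 1-aligned)
39..40  length  (1B, 1-aligned)
40..42  payload_len  (2B, 2-aligned)
42..44  -- tail padding (2B)
sizeof = 44, alignof = 4
— Point2 —
0..14  flags  (14B, 1-aligned)
14..15  checksum  (1B, 1-aligned)
15..16  length  (1B, 1-aligned)
16..18  payload_len  (2B, 2-aligned)
18..19  src  (1B, 1-aligned)
19..20  window  (1B, 1-aligned)
20..21  proto  (1B, 1-aligned)
21..22  -- padding (1B)
22..24  magic  (2B, 2-aligned)
24..37  ttl  (13B, 1-aligned)
37..40  -- padding (3B)
40..44  seq  (4B, 4-aligned)
44..45  version  (1B, 1-aligned)
45..48  -- tail padding (3B)
sizeof = 48, alignof = 4
44 − 48 = -4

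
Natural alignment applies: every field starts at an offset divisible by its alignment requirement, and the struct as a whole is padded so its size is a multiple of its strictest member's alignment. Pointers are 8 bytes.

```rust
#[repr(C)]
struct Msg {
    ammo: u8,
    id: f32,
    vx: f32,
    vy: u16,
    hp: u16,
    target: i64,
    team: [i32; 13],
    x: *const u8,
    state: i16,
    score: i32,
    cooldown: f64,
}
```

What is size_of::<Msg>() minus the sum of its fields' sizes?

9

ammo at 0 (size 1, align 1) → ends 1
pad 3 to align 4 for id
id at 4 (size 4, align 4) → ends 8
vx at 8 (size 4, align 4) → ends 12
vy at 12 (size 2, align 2) → ends 14
hp at 14 (size 2, align 2) → ends 16
target at 16 (size 8, align 8) → ends 24
team at 24 (size 52, align 4) → ends 76
pad 4 to align 8 for x
x at 80 (size 8, align 8) → ends 88
state at 88 (size 2, align 2) → ends 90
pad 2 to align 4 for score
score at 92 (size 4, align 4) → ends 96
cooldown at 96 (size 8, align 8) → ends 104
total 104 bytes, alignment 8
data bytes 95, size 104 → padding 9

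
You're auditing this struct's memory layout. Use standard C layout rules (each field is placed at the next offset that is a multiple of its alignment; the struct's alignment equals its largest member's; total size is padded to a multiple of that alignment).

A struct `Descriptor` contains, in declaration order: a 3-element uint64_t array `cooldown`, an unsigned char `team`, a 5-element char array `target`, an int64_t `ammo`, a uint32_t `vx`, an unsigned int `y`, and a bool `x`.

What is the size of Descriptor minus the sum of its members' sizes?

cooldown at 0 (size 24, align 8) → ends 24
team at 24 (size 1, align 1) → ends 25
target at 25 (size 5, align 1) → ends 30
pad 2 to align 8 for ammo
ammo at 32 (size 8, align 8) → ends 40
vx at 40 (size 4, align 4) → ends 44
y at 44 (size 4, align 4) → ends 48
x at 48 (size 1, align 1) → ends 49
tail pad 7 to reach multiple of 8
total 56 bytes, alignment 8
data bytes 47, size 56 → padding 9

9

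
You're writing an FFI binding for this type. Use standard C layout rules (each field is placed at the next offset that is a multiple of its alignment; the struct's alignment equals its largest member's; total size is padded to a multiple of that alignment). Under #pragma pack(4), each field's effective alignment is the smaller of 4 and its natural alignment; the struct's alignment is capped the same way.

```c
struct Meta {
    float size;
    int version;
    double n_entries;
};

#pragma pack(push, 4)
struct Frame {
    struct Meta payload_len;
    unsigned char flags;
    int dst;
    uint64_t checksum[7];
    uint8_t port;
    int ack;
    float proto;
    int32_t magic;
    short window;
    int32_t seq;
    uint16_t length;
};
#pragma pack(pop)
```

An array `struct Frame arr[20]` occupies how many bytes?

2160

Meta: @0: size [4B, align 4] → 4; @4: version [4B, align 4] → 8; @8: n_entries [8B, align 8] → 16; size 16, align 8
@0: payload_len [16B, align 4] → 16
@16: flags [1B, align 1] → 17
+3 pad (align 4)
@20: dst [4B, align 4] → 24
@24: checksum [56B, align 4] → 80
@80: port [1B, align 1] → 81
+3 pad (align 4)
@84: ack [4B, align 4] → 88
@88: proto [4B, align 4] → 92
@92: magic [4B, align 4] → 96
@96: window [2B, align 2] → 98
+2 pad (align 4)
@100: seq [4B, align 4] → 104
@104: length [2B, align 2] → 106
+2 tail pad (align 4)
size 108, align 4
array of 20: 20 × 108 = 2160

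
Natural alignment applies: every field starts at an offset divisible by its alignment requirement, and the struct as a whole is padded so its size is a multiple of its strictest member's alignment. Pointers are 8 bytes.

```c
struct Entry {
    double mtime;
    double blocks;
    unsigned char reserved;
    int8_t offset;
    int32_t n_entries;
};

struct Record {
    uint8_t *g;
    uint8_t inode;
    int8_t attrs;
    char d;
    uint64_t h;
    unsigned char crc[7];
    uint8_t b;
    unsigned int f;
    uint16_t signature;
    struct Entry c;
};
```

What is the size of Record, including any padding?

Entry: @0: mtime [8B, align 8] → 8; @8: blocks [8B, align 8] → 16; @16: reserved [1B, align 1] → 17; @17: offset [1B, align 1] → 18; +2 pad (align 4); @20: n_entries [4B, align 4] → 24; size 24, align 8
@0: g [8B, align 8] → 8
@8: inode [1B, align 1] → 9
@9: attrs [1B, align 1] → 10
@10: d [1B, align 1] → 11
+5 pad (align 8)
@16: h [8B, align 8] → 24
@24: crc [7B, align 1] → 31
@31: b [1B, align 1] → 32
@32: f [4B, align 4] → 36
@36: signature [2B, align 2] → 38
+2 pad (align 8)
@40: c [24B, align 8] → 64
size 64, align 8

64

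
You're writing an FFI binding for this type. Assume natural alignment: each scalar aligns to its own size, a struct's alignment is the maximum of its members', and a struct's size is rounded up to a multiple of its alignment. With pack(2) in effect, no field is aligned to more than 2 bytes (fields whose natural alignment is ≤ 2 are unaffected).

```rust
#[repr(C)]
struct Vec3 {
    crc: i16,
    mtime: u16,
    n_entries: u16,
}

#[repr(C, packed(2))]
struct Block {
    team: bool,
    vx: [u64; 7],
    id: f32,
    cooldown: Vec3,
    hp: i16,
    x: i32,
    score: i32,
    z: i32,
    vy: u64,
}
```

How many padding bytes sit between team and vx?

Vec3: 0..2  crc  (2B, 2-aligned); 2..4  mtime  (2B, 2-aligned); 4..6  n_entries  (2B, 2-aligned); sizeof = 6, alignof = 2
0..1  team  (1B, 1-aligned)
1..2  -- padding (1B)
2..58  vx  (56B, 2-aligned)

1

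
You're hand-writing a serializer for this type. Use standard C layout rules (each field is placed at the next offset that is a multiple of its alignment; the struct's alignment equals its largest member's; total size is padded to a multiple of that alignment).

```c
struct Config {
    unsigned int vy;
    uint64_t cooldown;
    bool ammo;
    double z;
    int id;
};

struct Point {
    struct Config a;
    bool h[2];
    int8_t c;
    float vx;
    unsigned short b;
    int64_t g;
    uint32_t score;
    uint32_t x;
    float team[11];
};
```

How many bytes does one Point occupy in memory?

120 bytes

Config: 0..4  vy  (4B, 4-aligned); 4..8  -- padding (4B); 8..16  cooldown  (8B, 8-aligned); 16..17  ammo  (1B, 1-aligned); 17..24  -- padding (7B); 24..32  z  (8B, 8-aligned); 32..36  id  (4B, 4-aligned); 36..40  -- tail padding (4B); sizeof = 40, alignof = 8
0..40  a  (40B, 8-aligned)
40..42  h  (2B, 1-aligned)
42..43  c  (1B, 1-aligned)
43..44  -- padding (1B)
44..48  vx  (4B, 4-aligned)
48..50  b  (2B, 2-aligned)
50..56  -- padding (6B)
56..64  g  (8B, 8-aligned)
64..68  score  (4B, 4-aligned)
68..72  x  (4B, 4-aligned)
72..116  team  (44B, 4-aligned)
116..120  -- tail padding (4B)
sizeof = 120, alignof = 8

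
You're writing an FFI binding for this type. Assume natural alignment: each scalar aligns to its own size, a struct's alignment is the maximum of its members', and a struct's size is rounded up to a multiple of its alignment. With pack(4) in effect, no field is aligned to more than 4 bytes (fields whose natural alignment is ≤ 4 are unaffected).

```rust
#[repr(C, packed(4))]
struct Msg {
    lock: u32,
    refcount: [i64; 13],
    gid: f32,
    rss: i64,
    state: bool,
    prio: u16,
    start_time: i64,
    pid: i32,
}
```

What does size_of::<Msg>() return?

136 bytes

@0: lock [4B, align 4] → 4
@4: refcount [104B, align 4] → 108
@108: gid [4B, align 4] → 112
@112: rss [8B, align 4] → 120
@120: state [1B, align 1] → 121
+1 pad (align 2)
@122: prio [2B, align 2] → 124
@124: start_time [8B, align 4] → 132
@132: pid [4B, align 4] → 136
size 136, align 4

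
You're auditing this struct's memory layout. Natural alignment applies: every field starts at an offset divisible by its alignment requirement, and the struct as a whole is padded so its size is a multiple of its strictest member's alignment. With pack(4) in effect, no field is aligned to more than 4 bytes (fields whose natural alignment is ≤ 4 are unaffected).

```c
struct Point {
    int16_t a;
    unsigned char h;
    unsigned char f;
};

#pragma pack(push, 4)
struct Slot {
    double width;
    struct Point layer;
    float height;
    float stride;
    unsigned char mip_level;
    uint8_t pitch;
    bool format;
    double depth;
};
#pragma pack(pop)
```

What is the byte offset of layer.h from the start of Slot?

10

Point: @0: a [2B, align 2] → 2; @2: h [1B, align 1] → 3; @3: f [1B, align 1] → 4; size 4, align 2
@0: width [8B, align 4] → 8
@8: layer [4B, align 2] → 12
within Point: h at 2
8 + 2 = 10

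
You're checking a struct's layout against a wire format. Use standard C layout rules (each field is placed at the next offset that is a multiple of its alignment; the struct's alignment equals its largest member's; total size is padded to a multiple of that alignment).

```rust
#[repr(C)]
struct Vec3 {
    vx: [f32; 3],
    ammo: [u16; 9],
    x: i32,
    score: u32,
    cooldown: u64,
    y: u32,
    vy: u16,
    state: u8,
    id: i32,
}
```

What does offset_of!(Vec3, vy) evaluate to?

52

vx at 0 (size 12, align 4) → ends 12
ammo at 12 (size 18, align 2) → ends 30
pad 2 to align 4 for x
x at 32 (size 4, align 4) → ends 36
score at 36 (size 4, align 4) → ends 40
cooldown at 40 (size 8, align 8) → ends 48
y at 48 (size 4, align 4) → ends 52
vy at 52 (size 2, align 2) → ends 54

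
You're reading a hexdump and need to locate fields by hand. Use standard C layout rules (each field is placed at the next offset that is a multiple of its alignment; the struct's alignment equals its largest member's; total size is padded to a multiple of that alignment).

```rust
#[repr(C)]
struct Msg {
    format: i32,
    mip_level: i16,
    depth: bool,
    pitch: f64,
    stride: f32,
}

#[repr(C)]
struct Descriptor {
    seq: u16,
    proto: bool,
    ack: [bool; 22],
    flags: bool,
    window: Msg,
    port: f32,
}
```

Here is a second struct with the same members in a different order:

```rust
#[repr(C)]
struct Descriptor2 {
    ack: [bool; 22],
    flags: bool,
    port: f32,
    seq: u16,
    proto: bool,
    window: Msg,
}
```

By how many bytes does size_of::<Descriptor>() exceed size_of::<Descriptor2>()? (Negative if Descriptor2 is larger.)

Msg: 0..4  format  (4B, 4-aligned); 4..6  mip_level  (2B, 2-aligned); 6..7  depth  (1B, 1-aligned); 7..8  -- padding (1B); 8..16  pitch  (8B, 8-aligned); 16..20  stride  (4B, 4-aligned); 20..24  -- tail padding (4B); sizeof = 24, alignof = 8
0..2  seq  (2B, 2-aligned)
2..3  proto  (1B, 1-aligned)
3..25  ack  (22B, 1-aligned)
25..26  flags  (1B, 1-aligned)
26..32  -- padding (6B)
32..56  window  (24B, 8-aligned)
56..60  port  (4B, 4-aligned)
60..64  -- tail padding (4B)
sizeof = 64, alignof = 8
— Descriptor2 —
0..22  ack  (22B, 1-aligned)
22..23  flags  (1B, 1-aligned)
23..24  -- padding (1B)
24..28  port  (4B, 4-aligned)
28..30  seq  (2B, 2-aligned)
30..31  proto  (1B, 1-aligned)
31..32  -- padding (1B)
32..56  window  (24B, 8-aligned)
sizeof = 56, alignof = 8
64 − 56 = 8

8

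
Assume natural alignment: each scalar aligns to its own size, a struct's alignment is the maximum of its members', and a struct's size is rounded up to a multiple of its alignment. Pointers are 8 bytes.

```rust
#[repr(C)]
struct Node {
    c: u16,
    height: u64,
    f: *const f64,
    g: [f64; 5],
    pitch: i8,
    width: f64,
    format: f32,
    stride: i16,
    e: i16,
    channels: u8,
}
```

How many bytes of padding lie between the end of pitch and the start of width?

0..2  c  (2B, 2-aligned)
2..8  -- padding (6B)
8..16  height  (8B, 8-aligned)
16..24  f  (8B, 8-aligned)
24..64  g  (40B, 8-aligned)
64..65  pitch  (1B, 1-aligned)
65..72  -- padding (7B)
72..80  width  (8B, 8-aligned)

7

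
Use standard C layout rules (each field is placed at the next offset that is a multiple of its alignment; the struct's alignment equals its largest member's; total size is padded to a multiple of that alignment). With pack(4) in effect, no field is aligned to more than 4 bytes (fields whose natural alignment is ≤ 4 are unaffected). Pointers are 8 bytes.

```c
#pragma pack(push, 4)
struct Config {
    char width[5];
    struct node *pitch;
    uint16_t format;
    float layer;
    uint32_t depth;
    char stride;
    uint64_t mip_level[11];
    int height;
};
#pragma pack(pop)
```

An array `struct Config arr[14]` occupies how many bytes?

1736

0..5  width  (5B, 1-aligned)
5..8  -- padding (3B)
8..16  pitch  (8B, 4-aligned)
16..18  format  (2B, 2-aligned)
18..20  -- padding (2B)
20..24  layer  (4B, 4-aligned)
24..28  depth  (4B, 4-aligned)
28..29  stride  (1B, 1-aligned)
29..32  -- padding (3B)
32..120  mip_level  (88B, 4-aligned)
120..124  height  (4B, 4-aligned)
sizeof = 124, alignof = 4
array of 14: 14 × 124 = 1736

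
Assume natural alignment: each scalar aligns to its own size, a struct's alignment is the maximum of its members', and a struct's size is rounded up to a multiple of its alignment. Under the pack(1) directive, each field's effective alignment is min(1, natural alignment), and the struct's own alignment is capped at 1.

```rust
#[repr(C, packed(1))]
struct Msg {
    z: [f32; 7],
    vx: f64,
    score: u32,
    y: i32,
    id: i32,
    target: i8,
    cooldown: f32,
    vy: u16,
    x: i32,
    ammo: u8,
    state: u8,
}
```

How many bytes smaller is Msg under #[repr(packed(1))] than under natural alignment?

11

natural layout:
  z at 0 (size 28, align 4) → ends 28
  pad 4 to align 8 for vx
  vx at 32 (size 8, align 8) → ends 40
  score at 40 (size 4, align 4) → ends 44
  y at 44 (size 4, align 4) → ends 48
  id at 48 (size 4, align 4) → ends 52
  target at 52 (size 1, align 1) → ends 53
  pad 3 to align 4 for cooldown
  cooldown at 56 (size 4, align 4) → ends 60
  vy at 60 (size 2, align 2) → ends 62
  pad 2 to align 4 for x
  x at 64 (size 4, align 4) → ends 68
  ammo at 68 (size 1, align 1) → ends 69
  state at 69 (size 1, align 1) → ends 70
  tail pad 2 to reach multiple of 8
  total 72 bytes, alignment 8
packed(1) layout:
  z at 0 (size 28, align 1) → ends 28
  vx at 28 (size 8, align 1) → ends 36
  score at 36 (size 4, align 1) → ends 40
  y at 40 (size 4, align 1) → ends 44
  id at 44 (size 4, align 1) → ends 48
  target at 48 (size 1, align 1) → ends 49
  cooldown at 49 (size 4, align 1) → ends 53
  vy at 53 (size 2, align 1) → ends 55
  x at 55 (size 4, align 1) → ends 59
  ammo at 59 (size 1, align 1) → ends 60
  state at 60 (size 1, align 1) → ends 61
  total 61 bytes, alignment 1
72 − 61 = 11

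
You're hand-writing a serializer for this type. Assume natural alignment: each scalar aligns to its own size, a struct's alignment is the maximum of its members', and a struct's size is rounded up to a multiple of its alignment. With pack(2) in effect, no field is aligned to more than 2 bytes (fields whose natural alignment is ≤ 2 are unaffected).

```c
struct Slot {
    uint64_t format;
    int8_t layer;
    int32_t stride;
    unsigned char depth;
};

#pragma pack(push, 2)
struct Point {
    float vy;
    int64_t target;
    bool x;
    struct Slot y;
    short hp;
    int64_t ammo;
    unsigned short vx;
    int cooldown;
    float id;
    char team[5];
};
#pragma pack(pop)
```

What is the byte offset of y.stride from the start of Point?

Slot: format at 0 (size 8, align 8) → ends 8; layer at 8 (size 1, align 1) → ends 9; pad 3 to align 4 for stride; stride at 12 (size 4, align 4) → ends 16; depth at 16 (size 1, align 1) → ends 17; tail pad 7 to reach multiple of 8; total 24 bytes, alignment 8
vy at 0 (size 4, align 2) → ends 4
target at 4 (size 8, align 2) → ends 12
x at 12 (size 1, align 1) → ends 13
pad 1 to align 2 for y
y at 14 (size 24, align 2) → ends 38
within Slot: stride at 12
14 + 12 = 26

26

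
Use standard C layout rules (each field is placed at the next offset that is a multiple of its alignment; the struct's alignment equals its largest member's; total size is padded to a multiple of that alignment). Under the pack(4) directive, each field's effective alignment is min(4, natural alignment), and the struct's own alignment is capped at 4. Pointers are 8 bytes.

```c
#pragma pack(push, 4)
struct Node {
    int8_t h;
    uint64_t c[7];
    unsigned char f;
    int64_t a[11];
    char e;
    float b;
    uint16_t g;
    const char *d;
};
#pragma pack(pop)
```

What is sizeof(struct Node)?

h at 0 (size 1, align 1) → ends 1
pad 3 to align 4 for c
c at 4 (size 56, align 4) → ends 60
f at 60 (size 1, align 1) → ends 61
pad 3 to align 4 for a
a at 64 (size 88, align 4) → ends 152
e at 152 (size 1, align 1) → ends 153
pad 3 to align 4 for b
b at 156 (size 4, align 4) → ends 160
g at 160 (size 2, align 2) → ends 162
pad 2 to align 4 for d
d at 164 (size 8, align 4) → ends 172
total 172 bytes, alignment 4

172 bytes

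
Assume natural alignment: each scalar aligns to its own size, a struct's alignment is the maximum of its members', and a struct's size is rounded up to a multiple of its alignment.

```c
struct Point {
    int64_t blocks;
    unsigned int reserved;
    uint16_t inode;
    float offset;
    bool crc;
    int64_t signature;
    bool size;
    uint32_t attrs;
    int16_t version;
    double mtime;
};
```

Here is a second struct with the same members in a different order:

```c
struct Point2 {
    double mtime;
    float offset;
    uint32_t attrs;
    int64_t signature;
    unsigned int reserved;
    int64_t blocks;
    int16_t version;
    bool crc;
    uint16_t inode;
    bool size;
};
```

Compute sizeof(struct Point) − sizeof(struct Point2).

@0: blocks [8B, align 8] → 8
@8: reserved [4B, align 4] → 12
@12: inode [2B, align 2] → 14
+2 pad (align 4)
@16: offset [4B, align 4] → 20
@20: crc [1B, align 1] → 21
+3 pad (align 8)
@24: signature [8B, align 8] → 32
@32: size [1B, align 1] → 33
+3 pad (align 4)
@36: attrs [4B, align 4] → 40
@40: version [2B, align 2] → 42
+6 pad (align 8)
@48: mtime [8B, align 8] → 56
size 56, align 8
— Point2 —
@0: mtime [8B, align 8] → 8
@8: offset [4B, align 4] → 12
@12: attrs [4B, align 4] → 16
@16: signature [8B, align 8] → 24
@24: reserved [4B, align 4] → 28
+4 pad (align 8)
@32: blocks [8B, align 8] → 40
@40: version [2B, align 2] → 42
@42: crc [1B, align 1] → 43
+1 pad (align 2)
@44: inode [2B, align 2] → 46
@46: size [1B, align 1] → 47
+1 tail pad (align 8)
size 48, align 8
56 − 48 = 8

8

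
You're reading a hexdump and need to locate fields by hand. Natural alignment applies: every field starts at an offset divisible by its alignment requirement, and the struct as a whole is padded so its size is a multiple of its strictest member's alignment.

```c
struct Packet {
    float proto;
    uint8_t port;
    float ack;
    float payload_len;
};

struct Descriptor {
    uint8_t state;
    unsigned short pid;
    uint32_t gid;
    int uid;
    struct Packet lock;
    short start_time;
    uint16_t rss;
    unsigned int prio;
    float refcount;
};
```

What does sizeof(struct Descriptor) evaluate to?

Packet: @0: proto [4B, align 4] → 4; @4: port [1B, align 1] → 5; +3 pad (align 4); @8: ack [4B, align 4] → 12; @12: payload_len [4B, align 4] → 16; size 16, align 4
@0: state [1B, align 1] → 1
+1 pad (align 2)
@2: pid [2B, align 2] → 4
@4: gid [4B, align 4] → 8
@8: uid [4B, align 4] → 12
@12: lock [16B, align 4] → 28
@28: start_time [2B, align 2] → 30
@30: rss [2B, align 2] → 32
@32: prio [4B, align 4] → 36
@36: refcount [4B, align 4] → 40
size 40, align 4

40 bytes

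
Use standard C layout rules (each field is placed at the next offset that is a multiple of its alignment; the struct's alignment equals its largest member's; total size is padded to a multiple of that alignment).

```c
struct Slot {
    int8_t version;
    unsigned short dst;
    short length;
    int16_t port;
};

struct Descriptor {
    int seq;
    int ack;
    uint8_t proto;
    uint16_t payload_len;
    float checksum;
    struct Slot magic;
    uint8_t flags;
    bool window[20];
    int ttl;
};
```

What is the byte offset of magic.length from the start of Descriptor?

Slot: @0: version [1B, align 1] → 1; +1 pad (align 2); @2: dst [2B, align 2] → 4; @4: length [2B, align 2] → 6; @6: port [2B, align 2] → 8; size 8, align 2
@0: seq [4B, align 4] → 4
@4: ack [4B, align 4] → 8
@8: proto [1B, align 1] → 9
+1 pad (align 2)
@10: payload_len [2B, align 2] → 12
@12: checksum [4B, align 4] → 16
@16: magic [8B, align 2] → 24
within Slot: length at 4
16 + 4 = 20

20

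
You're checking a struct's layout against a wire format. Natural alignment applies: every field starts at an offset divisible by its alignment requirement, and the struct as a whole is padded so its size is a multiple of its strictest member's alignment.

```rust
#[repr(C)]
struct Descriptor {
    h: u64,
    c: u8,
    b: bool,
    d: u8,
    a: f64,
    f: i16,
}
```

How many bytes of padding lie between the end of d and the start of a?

h at 0 (size 8, align 8) → ends 8
c at 8 (size 1, align 1) → ends 9
b at 9 (size 1, align 1) → ends 10
d at 10 (size 1, align 1) → ends 11
pad 5 to align 8 for a
a at 16 (size 8, align 8) → ends 24

5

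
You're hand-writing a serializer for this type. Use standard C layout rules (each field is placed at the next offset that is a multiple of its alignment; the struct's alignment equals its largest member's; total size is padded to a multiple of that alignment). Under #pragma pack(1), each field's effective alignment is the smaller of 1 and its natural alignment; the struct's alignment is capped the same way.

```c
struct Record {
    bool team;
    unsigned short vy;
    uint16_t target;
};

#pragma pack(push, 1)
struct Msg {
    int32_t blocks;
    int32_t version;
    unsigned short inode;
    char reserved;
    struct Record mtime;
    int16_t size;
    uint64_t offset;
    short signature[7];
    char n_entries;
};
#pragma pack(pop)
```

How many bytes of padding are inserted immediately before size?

Record: @0: team [1B, align 1] → 1; +1 pad (align 2); @2: vy [2B, align 2] → 4; @4: target [2B, align 2] → 6; size 6, align 2
@0: blocks [4B, align 1] → 4
@4: version [4B, align 1] → 8
@8: inode [2B, align 1] → 10
@10: reserved [1B, align 1] → 11
@11: mtime [6B, align 1] → 17
@17: size [2B, align 1] → 19

0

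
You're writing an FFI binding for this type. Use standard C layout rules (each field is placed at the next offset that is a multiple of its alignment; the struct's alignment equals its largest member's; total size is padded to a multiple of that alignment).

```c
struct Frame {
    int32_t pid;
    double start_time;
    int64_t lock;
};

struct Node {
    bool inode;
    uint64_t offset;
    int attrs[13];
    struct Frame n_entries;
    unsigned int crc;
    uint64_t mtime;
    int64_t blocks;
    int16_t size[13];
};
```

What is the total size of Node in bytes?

Frame: pid at 0 (size 4, align 4) → ends 4; pad 4 to align 8 for start_time; start_time at 8 (size 8, align 8) → ends 16; lock at 16 (size 8, align 8) → ends 24; total 24 bytes, alignment 8
inode at 0 (size 1, align 1) → ends 1
pad 7 to align 8 for offset
offset at 8 (size 8, align 8) → ends 16
attrs at 16 (size 52, align 4) → ends 68
pad 4 to align 8 for n_entries
n_entries at 72 (size 24, align 8) → ends 96
crc at 96 (size 4, align 4) → ends 100
pad 4 to align 8 for mtime
mtime at 104 (size 8, align 8) → ends 112
blocks at 112 (size 8, align 8) → ends 120
size at 120 (size 26, align 2) → ends 146
tail pad 6 to reach multiple of 8
total 152 bytes, alignment 8

152 bytes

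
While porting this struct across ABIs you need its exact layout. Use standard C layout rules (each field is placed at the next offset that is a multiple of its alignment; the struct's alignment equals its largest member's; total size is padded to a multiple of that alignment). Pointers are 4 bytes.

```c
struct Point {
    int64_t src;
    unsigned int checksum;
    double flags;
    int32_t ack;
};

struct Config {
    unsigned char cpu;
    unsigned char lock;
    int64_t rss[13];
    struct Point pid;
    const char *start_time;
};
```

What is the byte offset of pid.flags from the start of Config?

Point: src at 0 (size 8, align 8) → ends 8; checksum at 8 (size 4, align 4) → ends 12; pad 4 to align 8 for flags; flags at 16 (size 8, align 8) → ends 24; ack at 24 (size 4, align 4) → ends 28; tail pad 4 to reach multiple of 8; total 32 bytes, alignment 8
cpu at 0 (size 1, align 1) → ends 1
lock at 1 (size 1, align 1) → ends 2
pad 6 to align 8 for rss
rss at 8 (size 104, align 8) → ends 112
pid at 112 (size 32, align 8) → ends 144
within Point: flags at 16
112 + 16 = 128

128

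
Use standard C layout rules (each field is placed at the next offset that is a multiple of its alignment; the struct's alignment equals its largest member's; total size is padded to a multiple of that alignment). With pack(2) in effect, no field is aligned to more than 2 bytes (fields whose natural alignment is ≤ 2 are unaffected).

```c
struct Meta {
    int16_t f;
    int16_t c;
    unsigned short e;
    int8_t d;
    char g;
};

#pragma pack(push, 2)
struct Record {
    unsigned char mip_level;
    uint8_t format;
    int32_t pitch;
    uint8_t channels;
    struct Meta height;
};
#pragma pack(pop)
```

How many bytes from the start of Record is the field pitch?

2

Meta: @0: f [2B, align 2] → 2; @2: c [2B, align 2] → 4; @4: e [2B, align 2] → 6; @6: d [1B, align 1] → 7; @7: g [1B, align 1] → 8; size 8, align 2
@0: mip_level [1B, align 1] → 1
@1: format [1B, align 1] → 2
@2: pitch [4B, align 2] → 6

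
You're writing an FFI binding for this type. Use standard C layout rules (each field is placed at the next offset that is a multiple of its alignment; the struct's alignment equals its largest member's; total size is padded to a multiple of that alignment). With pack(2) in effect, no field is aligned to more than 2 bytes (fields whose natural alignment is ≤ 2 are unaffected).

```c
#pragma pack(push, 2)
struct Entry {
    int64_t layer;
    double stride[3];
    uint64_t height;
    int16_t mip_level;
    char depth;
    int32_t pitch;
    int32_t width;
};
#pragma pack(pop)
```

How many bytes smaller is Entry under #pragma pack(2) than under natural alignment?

natural layout:
  @0: layer [8B, align 8] → 8
  @8: stride [24B, align 8] → 32
  @32: height [8B, align 8] → 40
  @40: mip_level [2B, align 2] → 42
  @42: depth [1B, align 1] → 43
  +1 pad (align 4)
  @44: pitch [4B, align 4] → 48
  @48: width [4B, align 4] → 52
  +4 tail pad (align 8)
  size 56, align 8
packed(2) layout:
  @0: layer [8B, align 2] → 8
  @8: stride [24B, align 2] → 32
  @32: height [8B, align 2] → 40
  @40: mip_level [2B, align 2] → 42
  @42: depth [1B, align 1] → 43
  +1 pad (align 2)
  @44: pitch [4B, align 2] → 48
  @48: width [4B, align 2] → 52
  size 52, align 2
56 − 52 = 4

4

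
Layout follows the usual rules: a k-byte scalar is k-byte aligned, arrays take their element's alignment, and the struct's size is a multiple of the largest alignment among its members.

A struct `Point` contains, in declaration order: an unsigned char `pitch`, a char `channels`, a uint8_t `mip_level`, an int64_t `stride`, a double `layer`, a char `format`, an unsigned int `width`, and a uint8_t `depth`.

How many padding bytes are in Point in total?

pitch at 0 (size 1, align 1) → ends 1
channels at 1 (size 1, align 1) → ends 2
mip_level at 2 (size 1, align 1) → ends 3
pad 5 to align 8 for stride
stride at 8 (size 8, align 8) → ends 16
layer at 16 (size 8, align 8) → ends 24
format at 24 (size 1, align 1) → ends 25
pad 3 to align 4 for width
width at 28 (size 4, align 4) → ends 32
depth at 32 (size 1, align 1) → ends 33
tail pad 7 to reach multiple of 8
total 40 bytes, alignment 8
data bytes 25, size 40 → padding 15

15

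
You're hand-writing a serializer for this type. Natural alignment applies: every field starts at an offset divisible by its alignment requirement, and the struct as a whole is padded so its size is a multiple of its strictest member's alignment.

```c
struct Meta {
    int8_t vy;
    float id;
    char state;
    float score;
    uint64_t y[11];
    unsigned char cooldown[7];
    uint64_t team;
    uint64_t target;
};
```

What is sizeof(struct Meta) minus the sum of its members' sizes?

@0: vy [1B, align 1] → 1
+3 pad (align 4)
@4: id [4B, align 4] → 8
@8: state [1B, align 1] → 9
+3 pad (align 4)
@12: score [4B, align 4] → 16
@16: y [88B, align 8] → 104
@104: cooldown [7B, align 1] → 111
+1 pad (align 8)
@112: team [8B, align 8] → 120
@120: target [8B, align 8] → 128
size 128, align 8
data bytes 121, size 128 → padding 7

7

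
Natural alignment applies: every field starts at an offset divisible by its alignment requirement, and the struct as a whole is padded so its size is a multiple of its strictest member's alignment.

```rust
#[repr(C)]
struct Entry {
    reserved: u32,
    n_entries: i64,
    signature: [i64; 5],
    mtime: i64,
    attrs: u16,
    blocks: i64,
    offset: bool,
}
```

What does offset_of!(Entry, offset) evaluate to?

0..4  reserved  (4B, 4-aligned)
4..8  -- padding (4B)
8..16  n_entries  (8B, 8-aligned)
16..56  signature  (40B, 8-aligned)
56..64  mtime  (8B, 8-aligned)
64..66  attrs  (2B, 2-aligned)
66..72  -- padding (6B)
72..80  blocks  (8B, 8-aligned)
80..81  offset  (1B, 1-aligned)

80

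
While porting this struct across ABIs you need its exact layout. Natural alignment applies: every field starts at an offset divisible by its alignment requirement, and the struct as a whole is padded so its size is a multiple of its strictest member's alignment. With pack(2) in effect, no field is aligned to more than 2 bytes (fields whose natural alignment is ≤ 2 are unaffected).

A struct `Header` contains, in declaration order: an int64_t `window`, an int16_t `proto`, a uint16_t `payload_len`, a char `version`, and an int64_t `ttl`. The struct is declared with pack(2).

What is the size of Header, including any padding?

0..8  window  (8B, 2-aligned)
8..10  proto  (2B, 2-aligned)
10..12  payload_len  (2B, 2-aligned)
12..13  version  (1B, 1-aligned)
13..14  -- padding (1B)
14..22  ttl  (8B, 2-aligned)
sizeof = 22, alignof = 2

22 bytes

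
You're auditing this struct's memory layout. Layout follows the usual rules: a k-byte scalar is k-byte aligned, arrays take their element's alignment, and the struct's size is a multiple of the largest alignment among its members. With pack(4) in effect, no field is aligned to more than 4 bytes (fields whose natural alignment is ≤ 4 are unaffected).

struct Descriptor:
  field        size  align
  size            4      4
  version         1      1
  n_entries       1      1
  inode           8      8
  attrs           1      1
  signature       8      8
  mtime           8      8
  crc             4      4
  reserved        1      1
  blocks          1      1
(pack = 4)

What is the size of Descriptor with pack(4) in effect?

@0: size [4B, align 4] → 4
@4: version [1B, align 1] → 5
@5: n_entries [1B, align 1] → 6
+2 pad (align 4)
@8: inode [8B, align 4] → 16
@16: attrs [1B, align 1] → 17
+3 pad (align 4)
@20: signature [8B, align 4] → 28
@28: mtime [8B, align 4] → 36
@36: crc [4B, align 4] → 40
@40: reserved [1B, align 1] → 41
@41: blocks [1B, align 1] → 42
+2 tail pad (align 4)
size 44, align 4

44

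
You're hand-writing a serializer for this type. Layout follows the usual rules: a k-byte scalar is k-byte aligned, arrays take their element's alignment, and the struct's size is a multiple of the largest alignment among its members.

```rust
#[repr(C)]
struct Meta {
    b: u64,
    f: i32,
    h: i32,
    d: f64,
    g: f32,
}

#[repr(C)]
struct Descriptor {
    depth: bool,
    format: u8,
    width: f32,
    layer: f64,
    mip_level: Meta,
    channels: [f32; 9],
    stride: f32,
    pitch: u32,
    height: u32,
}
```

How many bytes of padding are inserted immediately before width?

2

Meta: b at 0 (size 8, align 8) → ends 8; f at 8 (size 4, align 4) → ends 12; h at 12 (size 4, align 4) → ends 16; d at 16 (size 8, align 8) → ends 24; g at 24 (size 4, align 4) → ends 28; tail pad 4 to reach multiple of 8; total 32 bytes, alignment 8
depth at 0 (size 1, align 1) → ends 1
format at 1 (size 1, align 1) → ends 2
pad 2 to align 4 for width
width at 4 (size 4, align 4) → ends 8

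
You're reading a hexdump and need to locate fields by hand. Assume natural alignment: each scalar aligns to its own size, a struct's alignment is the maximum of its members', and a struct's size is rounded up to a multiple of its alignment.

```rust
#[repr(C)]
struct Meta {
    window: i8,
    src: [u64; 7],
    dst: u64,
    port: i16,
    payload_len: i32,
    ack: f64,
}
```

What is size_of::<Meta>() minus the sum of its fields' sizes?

0..1  window  (1B, 1-aligned)
1..8  -- padding (7B)
8..64  src  (56B, 8-aligned)
64..72  dst  (8B, 8-aligned)
72..74  port  (2B, 2-aligned)
74..76  -- padding (2B)
76..80  payload_len  (4B, 4-aligned)
80..88  ack  (8B, 8-aligned)
sizeof = 88, alignof = 8
data bytes 79, size 88 → padding 9

9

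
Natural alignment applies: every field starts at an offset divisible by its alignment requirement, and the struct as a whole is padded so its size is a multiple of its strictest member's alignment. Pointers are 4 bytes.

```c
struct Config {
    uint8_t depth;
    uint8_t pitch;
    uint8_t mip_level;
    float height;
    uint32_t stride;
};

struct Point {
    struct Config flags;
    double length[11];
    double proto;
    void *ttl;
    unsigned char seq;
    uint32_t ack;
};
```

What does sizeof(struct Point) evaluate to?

Config: depth at 0 (size 1, align 1) → ends 1; pitch at 1 (size 1, align 1) → ends 2; mip_level at 2 (size 1, align 1) → ends 3; pad 1 to align 4 for height; height at 4 (size 4, align 4) → ends 8; stride at 8 (size 4, align 4) → ends 12; total 12 bytes, alignment 4
flags at 0 (size 12, align 4) → ends 12
pad 4 to align 8 for length
length at 16 (size 88, align 8) → ends 104
proto at 104 (size 8, align 8) → ends 112
ttl at 112 (size 4, align 4) → ends 116
seq at 116 (size 1, align 1) → ends 117
pad 3 to align 4 for ack
ack at 120 (size 4, align 4) → ends 124
tail pad 4 to reach multiple of 8
total 128 bytes, alignment 8

128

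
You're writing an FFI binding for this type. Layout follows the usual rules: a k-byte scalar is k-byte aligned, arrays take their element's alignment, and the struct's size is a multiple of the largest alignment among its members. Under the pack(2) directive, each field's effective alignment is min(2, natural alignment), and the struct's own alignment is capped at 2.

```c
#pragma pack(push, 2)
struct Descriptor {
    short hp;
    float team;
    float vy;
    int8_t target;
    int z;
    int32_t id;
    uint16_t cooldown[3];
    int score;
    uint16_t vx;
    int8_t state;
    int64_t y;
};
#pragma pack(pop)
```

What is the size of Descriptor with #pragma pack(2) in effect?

hp at 0 (size 2, align 2) → ends 2
team at 2 (size 4, align 2) → ends 6
vy at 6 (size 4, align 2) → ends 10
target at 10 (size 1, align 1) → ends 11
pad 1 to align 2 for z
z at 12 (size 4, align 2) → ends 16
id at 16 (size 4, align 2) → ends 20
cooldown at 20 (size 6, align 2) → ends 26
score at 26 (size 4, align 2) → ends 30
vx at 30 (size 2, align 2) → ends 32
state at 32 (size 1, align 1) → ends 33
pad 1 to align 2 for y
y at 34 (size 8, align 2) → ends 42
total 42 bytes, alignment 2

42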